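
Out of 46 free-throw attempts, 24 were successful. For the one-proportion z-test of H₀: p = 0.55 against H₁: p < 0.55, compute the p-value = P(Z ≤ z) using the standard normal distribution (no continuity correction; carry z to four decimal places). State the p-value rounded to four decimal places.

The sample proportion is 24/46 = 0.52174.
Under H₀, SE = √(p₀(1−p₀)/n) = √(0.55·0.45/46) = √0.005380435 = 0.073351.
Test statistic (full precision, shown to 4 dp): z = (24/46 − 0.55)/SE₀ ≈ -0.3853.
p-value = P(Z ≤ z) with z = -0.3853 → 0.3500.

p-value = 0.3500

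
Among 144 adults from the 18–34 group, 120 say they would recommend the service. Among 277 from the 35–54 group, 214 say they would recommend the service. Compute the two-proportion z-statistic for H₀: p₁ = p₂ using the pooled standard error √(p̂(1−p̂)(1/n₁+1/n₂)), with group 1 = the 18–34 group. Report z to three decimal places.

Sample proportions: p̂₁ = 120/144 = 0.83333 and p̂₂ = 214/277 = 0.77256.
Pooled p̂ = (120+214)/(144+277) = 334/421 = 0.79335.
SE = √[p̂(1−p̂)(1/n₁+1/n₂)] = √[0.79335·0.20665·(1/144+1/277)] ≈ 0.041598.
z = (p̂₁ − p̂₂)/SE = (0.83333 − 0.77256)/0.041598 = 0.06077/0.041598 = 1.461.

z = 1.461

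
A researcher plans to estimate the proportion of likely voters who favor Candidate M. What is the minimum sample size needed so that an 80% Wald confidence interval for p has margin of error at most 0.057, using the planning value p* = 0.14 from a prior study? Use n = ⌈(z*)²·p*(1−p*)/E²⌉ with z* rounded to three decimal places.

For 80% confidence, z* = 1.282.
p*(1−p*) = 0.14·0.86 = 0.1204.
Required n before rounding: 1.643524 × 0.1204 / 0.057² = 60.905.
⌈60.905⌉ = 61.

n = 61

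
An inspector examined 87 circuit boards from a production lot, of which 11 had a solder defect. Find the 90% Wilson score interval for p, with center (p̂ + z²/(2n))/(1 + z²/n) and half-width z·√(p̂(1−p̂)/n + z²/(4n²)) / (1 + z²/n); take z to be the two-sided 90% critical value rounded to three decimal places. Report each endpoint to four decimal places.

(0.0789, 0.1965)

Here p̂ = 11/87 = 0.12644 and z = 1.645 (z² = 2.706025).
Denominator 1 + z²/n = 1 + 2.706025/87 = 1.031104.
Adjusted center: (0.12644 + z²/(2n))/1.031104 = 0.13771.
Radicand: p̂(1−p̂)/n + z²/(4n²) = 0.001269546 + 0.000089379 = 0.001358925.
Half-width = z·√(radicand)/denom = 1.645·0.036864/1.031104 = 0.05881.
Interval: 0.13771 ± 0.05881 → (0.0789, 0.1965).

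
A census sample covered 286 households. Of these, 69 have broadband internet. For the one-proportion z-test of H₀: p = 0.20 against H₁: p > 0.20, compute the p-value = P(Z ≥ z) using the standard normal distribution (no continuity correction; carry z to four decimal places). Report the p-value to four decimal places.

p-value = 0.0405

p̂ = 69/286 = 0.24126.
Under H₀, SE = √(p₀(1−p₀)/n) = √(0.20·0.80/286) = √0.000559441 = 0.023652.
Test statistic (full precision, shown to 4 dp): z = (69/286 − 0.20)/SE₀ ≈ 1.7444.
p-value = P(Z ≥ z) with z = 1.7444 → 0.0405.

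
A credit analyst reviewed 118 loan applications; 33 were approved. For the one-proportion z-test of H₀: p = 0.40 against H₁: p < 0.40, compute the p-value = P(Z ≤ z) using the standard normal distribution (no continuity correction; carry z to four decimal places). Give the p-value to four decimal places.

p-value = 0.0038

The sample proportion is 33/118 = 0.27966.
Under H₀, SE = √(p₀(1−p₀)/n) = √(0.40·0.60/118) = √0.002033898 = 0.045099.
Test statistic (full precision, shown to 4 dp): z = (33/118 − 0.40)/SE₀ ≈ -2.6683.
From the standard normal, P(Z ≤ z) = 0.0038.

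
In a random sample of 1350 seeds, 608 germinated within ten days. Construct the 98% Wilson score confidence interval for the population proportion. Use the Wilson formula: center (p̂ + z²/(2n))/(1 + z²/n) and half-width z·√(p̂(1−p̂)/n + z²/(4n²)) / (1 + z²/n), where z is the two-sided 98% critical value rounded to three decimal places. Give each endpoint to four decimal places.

(0.4191, 0.4820)

Here p̂ = 608/1350 = 0.45037 and z = 2.326 (z² = 5.410276).
1 + z²/n = 1.004008.
Adjusted center: (0.45037 + z²/(2n))/1.004008 = 0.45057.
Radicand: p̂(1−p̂)/n + z²/(4n²) = 0.000183361 + 0.000000742 = 0.000184103.
Half-width = z·√(radicand)/denom = 2.326·0.013568/1.004008 = 0.03143.
So the interval runs from 0.4191 to 0.4820.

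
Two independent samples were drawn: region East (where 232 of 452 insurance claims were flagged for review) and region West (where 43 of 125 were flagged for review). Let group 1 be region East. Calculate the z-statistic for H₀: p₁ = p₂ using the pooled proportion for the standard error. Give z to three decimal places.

z = 3.354

Sample proportions: p̂₁ = 232/452 = 0.51327 and p̂₂ = 43/125 = 0.34400.
Pooling: p̂ = 275/577 = 0.47660.
Pooled SE = √[0.2494526·0.01021239] ≈ 0.050473.
z = 0.16927/0.050473 = 3.354.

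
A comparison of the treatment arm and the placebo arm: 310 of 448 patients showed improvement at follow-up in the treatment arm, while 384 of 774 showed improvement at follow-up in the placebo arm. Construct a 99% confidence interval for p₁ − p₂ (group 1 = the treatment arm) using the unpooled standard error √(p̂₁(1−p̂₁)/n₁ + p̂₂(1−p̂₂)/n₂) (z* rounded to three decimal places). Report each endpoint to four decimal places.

(0.1230, 0.2686)

p̂₁ = 0.69196, p̂₂ = 0.49612, so the observed difference is 0.19584.
Unpooled SE = √(p̂₁(1−p̂₁)/n₁ + p̂₂(1−p̂₂)/n₂) = √(0.000475781 + 0.000322978) = 0.028262.
The 99% critical value is z* = 2.576. Margin of error = 0.07280.
So the interval runs from 0.1230 to 0.2686.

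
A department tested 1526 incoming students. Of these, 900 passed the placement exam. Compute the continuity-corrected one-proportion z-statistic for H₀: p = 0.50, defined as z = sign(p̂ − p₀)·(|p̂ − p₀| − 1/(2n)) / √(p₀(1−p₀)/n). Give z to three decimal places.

p̂ = 900/1526 = 0.58978. p̂ − p₀ = 0.089777.
1/(2n) = 0.000328.
Corrected numerator: |0.089777| − 0.000328 = 0.089449.
Null standard error: √(0.50·0.50/1526) = √0.000163827 = 0.012799.
z = +0.089449/0.012799 = 6.989.

z = 6.989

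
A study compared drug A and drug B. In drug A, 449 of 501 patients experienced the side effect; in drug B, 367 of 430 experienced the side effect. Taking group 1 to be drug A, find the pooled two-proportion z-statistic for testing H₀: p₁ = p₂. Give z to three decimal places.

Sample proportions: p̂₁ = 449/501 = 0.89621 and p̂₂ = 367/430 = 0.85349.
Pooled p̂ = (449+367)/(501+430) = 816/931 = 0.87648.
SE = √[p̂(1−p̂)(1/n₁+1/n₂)] = √[0.87648·0.12352·(1/501+1/430)] ≈ 0.021630.
z = (p̂₁ − p̂₂)/SE = (0.89621 − 0.85349)/0.021630 = 0.04272/0.021630 = 1.975.

z = 1.975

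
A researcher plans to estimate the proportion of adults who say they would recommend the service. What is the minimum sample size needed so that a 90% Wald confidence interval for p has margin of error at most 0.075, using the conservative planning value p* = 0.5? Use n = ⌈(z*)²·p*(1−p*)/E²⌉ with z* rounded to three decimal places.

n = 121

For 90% confidence, z* = 1.645.
p*(1−p*) = 0.2500.
Required n before rounding: 2.706025 × 0.2500 / 0.075² = 120.268.
Rounding up, n = 121.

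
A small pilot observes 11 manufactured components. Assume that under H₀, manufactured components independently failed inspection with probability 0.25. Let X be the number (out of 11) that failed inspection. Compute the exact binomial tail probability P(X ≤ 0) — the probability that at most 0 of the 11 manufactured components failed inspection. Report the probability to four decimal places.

P = 0.0422

X ~ Binomial(n=11, p=0.25).
P(X ≤ 0) = C(11,0)·0.25^0·0.75^11.
= 0.042235 = 0.0422.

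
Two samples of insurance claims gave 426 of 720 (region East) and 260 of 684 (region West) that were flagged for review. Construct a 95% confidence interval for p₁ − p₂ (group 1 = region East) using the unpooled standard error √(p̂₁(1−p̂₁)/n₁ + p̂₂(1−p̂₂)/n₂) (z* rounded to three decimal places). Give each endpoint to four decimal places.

(0.1604, 0.2627)

p̂₁ = 426/720 = 0.59167, p̂₂ = 260/684 = 0.38012; p̂₁ − p̂₂ = 0.21155.
SE = √(0.000335552 + 0.000344485) = √0.000680037 = 0.026078.
For 95% confidence, z* = 1.960. Margin = 1.960·0.026078 = 0.05111.
So the interval runs from 0.1604 to 0.2627.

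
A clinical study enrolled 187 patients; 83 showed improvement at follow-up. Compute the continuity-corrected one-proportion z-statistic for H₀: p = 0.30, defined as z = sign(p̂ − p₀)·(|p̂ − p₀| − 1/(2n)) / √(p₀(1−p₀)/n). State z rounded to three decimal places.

Sample proportion p̂ = 83/187 = 0.44385. p̂ − p₀ = 0.143850.
1/(2n) = 0.002674.
Corrected numerator: |0.143850| − 0.002674 = 0.141176.
SE₀ = √(0.30·0.70/187) = 0.033511.
z = (+)0.141176/0.033511 = 4.213.

z = 4.213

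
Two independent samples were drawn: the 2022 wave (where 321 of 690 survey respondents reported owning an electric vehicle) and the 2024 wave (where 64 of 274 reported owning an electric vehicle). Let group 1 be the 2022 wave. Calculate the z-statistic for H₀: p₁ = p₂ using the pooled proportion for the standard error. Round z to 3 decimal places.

Sample proportions: p̂₁ = 321/690 = 0.46522 and p̂₂ = 64/274 = 0.23358.
Pooled p̂ = (321+64)/(690+274) = 385/964 = 0.39938.
Pooled SE = √[0.2398751·0.00509891] ≈ 0.034973.
z = (p̂₁ − p̂₂)/SE = (0.46522 − 0.23358)/0.034973 = 0.23164/0.034973 = 6.623.

z = 6.623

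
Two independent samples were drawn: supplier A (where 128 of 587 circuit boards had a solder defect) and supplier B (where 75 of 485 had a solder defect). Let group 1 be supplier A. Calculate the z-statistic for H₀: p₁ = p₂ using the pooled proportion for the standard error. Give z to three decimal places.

z = 2.638

p̂₁ = 128/587 = 0.21806, p̂₂ = 75/485 = 0.15464.
Pooled p̂ = (128+75)/(587+485) = 203/1072 = 0.18937.
SE = √[p̂(1−p̂)(1/n₁+1/n₂)] = √[0.18937·0.81063·(1/587+1/485)] ≈ 0.024042.
z = (p̂₁ − p̂₂)/SE = (0.21806 − 0.15464)/0.024042 = 0.06342/0.024042 = 2.638.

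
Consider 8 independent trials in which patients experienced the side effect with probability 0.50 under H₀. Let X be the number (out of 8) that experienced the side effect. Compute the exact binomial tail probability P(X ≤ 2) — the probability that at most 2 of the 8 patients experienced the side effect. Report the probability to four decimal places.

X is binomial with n = 8 and p = 0.50.
P(X ≤ 2) = C(8,0)·0.50^0·0.50^8 + C(8,1)·0.50^1·0.50^7 + C(8,2)·0.50^2·0.50^6.
= 0.003906 + 0.031250 + 0.109375 = 0.1445.

P = 0.1445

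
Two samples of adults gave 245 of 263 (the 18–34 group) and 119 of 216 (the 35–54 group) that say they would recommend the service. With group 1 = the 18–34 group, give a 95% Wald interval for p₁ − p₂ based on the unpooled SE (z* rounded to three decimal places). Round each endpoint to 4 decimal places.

p̂₁ = 245/263 = 0.93156, p̂₂ = 119/216 = 0.55093; p̂₁ − p̂₂ = 0.38063.
SE = √(0.000242422 + 0.001145401) = √0.001387823 = 0.037253.
z* = 1.960 at the 95% level. Margin = 1.960·0.037253 = 0.07302.
Interval: 0.38063 ± 0.07302 → (0.3076, 0.4536).

(0.3076, 0.4536)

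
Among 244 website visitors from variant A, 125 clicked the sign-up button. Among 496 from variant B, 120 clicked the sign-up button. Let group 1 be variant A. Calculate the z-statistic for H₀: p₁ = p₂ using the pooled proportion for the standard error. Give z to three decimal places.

Sample proportions: p̂₁ = 125/244 = 0.51230 and p̂₂ = 120/496 = 0.24194.
Pooled p̂ = (125+120)/(244+496) = 245/740 = 0.33108.
Pooled SE = √[0.2214664·0.00611449] ≈ 0.036799.
z = 0.27036/0.036799 = 7.347.

z = 7.347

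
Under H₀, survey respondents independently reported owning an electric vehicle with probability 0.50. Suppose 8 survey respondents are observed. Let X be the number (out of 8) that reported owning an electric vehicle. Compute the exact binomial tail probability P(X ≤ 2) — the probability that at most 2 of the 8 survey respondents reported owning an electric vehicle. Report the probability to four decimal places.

X is binomial with n = 8 and p = 0.50.
P(X ≤ 2) = C(8,0)·0.50^0·0.50^8 + C(8,1)·0.50^1·0.50^7 + C(8,2)·0.50^2·0.50^6.
= 0.003906 + 0.031250 + 0.109375 = 0.1445.

P = 0.1445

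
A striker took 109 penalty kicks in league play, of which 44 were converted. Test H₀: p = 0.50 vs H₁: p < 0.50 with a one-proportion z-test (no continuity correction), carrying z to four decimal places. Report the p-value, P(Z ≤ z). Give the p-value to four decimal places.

p-value = 0.0221

p̂ = 44/109 = 0.40367.
Null standard error: √(0.50·0.50/109) = √0.002293578 = 0.047891.
Test statistic (full precision, shown to 4 dp): z = (44/109 − 0.50)/SE₀ ≈ -2.0114.
p-value = P(Z ≤ z) with z = -2.0114 → 0.0221.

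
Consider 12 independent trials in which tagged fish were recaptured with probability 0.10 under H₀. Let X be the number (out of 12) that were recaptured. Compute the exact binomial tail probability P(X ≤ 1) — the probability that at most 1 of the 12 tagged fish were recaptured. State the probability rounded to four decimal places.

X ~ Binomial(n=12, p=0.10).
P(X ≤ 1) = C(12,0)·0.10^0·0.90^12 + C(12,1)·0.10^1·0.90^11.
= 0.282430 + 0.376573 = 0.6590.

P = 0.6590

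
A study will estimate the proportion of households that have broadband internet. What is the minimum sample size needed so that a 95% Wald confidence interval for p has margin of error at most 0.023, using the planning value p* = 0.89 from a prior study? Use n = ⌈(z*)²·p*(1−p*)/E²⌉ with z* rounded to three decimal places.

n = 711

The 95% critical value is z* = 1.960.
p*(1−p*) = 0.89·0.11 = 0.0979.
Required n before rounding: 3.841600 × 0.0979 / 0.023² = 710.950.
Rounding up, n = 711.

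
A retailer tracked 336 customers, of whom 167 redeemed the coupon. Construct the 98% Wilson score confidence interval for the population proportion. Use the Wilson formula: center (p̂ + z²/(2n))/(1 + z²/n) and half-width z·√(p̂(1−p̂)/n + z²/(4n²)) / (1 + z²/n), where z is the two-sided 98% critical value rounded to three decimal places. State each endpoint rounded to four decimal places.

(0.4341, 0.5600)

p̂ = 167/336 = 0.49702; z = 2.326, so z² = 5.410276.
1 + z²/n = 1.016102.
Center = (0.49702 + 0.008051)/1.016102 = 0.49707.
Radicand: p̂(1−p̂)/n + z²/(4n²) = 0.000744021 + 0.000011981 = 0.000756002.
Half-width = 2.326·√0.000756002/1.016102 = 0.06294.
CI: 0.49707 ± 0.06294 = (0.4341, 0.5600).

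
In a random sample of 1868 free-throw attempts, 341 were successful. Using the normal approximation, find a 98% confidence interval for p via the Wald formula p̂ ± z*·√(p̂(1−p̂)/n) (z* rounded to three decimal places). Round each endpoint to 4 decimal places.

(0.1618, 0.2033)

The sample proportion is 341/1868 = 0.18255.
Standard error of p̂: √(0.149224/1868) = √0.000079885 = 0.008938.
z* = 2.326 at the 98% level.
Margin of error: 2.326 × 0.008938 = 0.02079.
CI: 0.18255 ± 0.02079 = (0.1618, 0.2033).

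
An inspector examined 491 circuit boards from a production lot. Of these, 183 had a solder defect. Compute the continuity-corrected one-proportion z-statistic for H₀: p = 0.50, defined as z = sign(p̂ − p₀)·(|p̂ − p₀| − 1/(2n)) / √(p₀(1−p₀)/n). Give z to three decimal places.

Sample proportion p̂ = 183/491 = 0.37271. p̂ − p₀ = -0.127291.
1/(2n) = 0.001018.
Corrected numerator: |-0.127291| − 0.001018 = 0.126273.
Under H₀, SE = √(p₀(1−p₀)/n) = √(0.50·0.50/491) = √0.000509165 = 0.022565.
z = (−)0.126273/0.022565 = -5.596.

z = -5.596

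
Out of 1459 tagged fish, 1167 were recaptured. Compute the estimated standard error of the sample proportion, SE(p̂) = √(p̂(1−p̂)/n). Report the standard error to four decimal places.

SE = 0.0105

p̂ = 1167/1459 = 0.79986.
p̂(1−p̂) = 0.160084.
SE = √(0.160084/1459) = √0.000109722 = 0.0105.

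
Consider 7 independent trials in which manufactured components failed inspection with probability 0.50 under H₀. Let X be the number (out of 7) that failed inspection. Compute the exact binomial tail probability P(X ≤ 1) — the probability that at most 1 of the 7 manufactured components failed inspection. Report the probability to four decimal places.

X ~ Binomial(n=7, p=0.50).
P(X ≤ 1) = C(7,0)·0.50^0·0.50^7 + C(7,1)·0.50^1·0.50^6.
= 0.007812 + 0.054688 = 0.0625.

P = 0.0625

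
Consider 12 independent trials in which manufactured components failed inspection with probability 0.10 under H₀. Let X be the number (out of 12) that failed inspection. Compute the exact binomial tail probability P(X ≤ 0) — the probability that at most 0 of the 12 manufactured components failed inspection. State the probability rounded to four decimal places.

X is binomial with n = 12 and p = 0.10.
P(X ≤ 0) = C(12,0)·0.10^0·0.90^12.
= 0.282430 = 0.2824.

P = 0.2824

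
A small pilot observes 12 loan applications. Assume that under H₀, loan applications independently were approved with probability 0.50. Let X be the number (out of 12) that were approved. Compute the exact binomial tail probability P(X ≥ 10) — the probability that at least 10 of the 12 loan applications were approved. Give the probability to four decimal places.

P = 0.0193

X is binomial with n = 12 and p = 0.50.
P(X ≥ 10) = C(12,10)·0.50^10·0.50^2 + C(12,11)·0.50^11·0.50^1 + C(12,12)·0.50^12·0.50^0.
= 0.016113 + 0.002930 + 0.000244 = 0.0193.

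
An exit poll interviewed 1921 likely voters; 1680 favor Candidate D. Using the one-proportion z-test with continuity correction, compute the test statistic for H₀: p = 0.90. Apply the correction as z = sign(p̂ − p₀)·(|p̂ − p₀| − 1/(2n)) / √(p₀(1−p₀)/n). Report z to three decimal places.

The sample proportion is 1680/1921 = 0.87454. p̂ − p₀ = -0.025455.
1/(2n) = 0.000260.
Corrected numerator: |-0.025455| − 0.000260 = 0.025195.
Null standard error: √(0.90·0.10/1921) = √0.000046851 = 0.006845.
z = (−)0.025195/0.006845 = -3.681.

z = -3.681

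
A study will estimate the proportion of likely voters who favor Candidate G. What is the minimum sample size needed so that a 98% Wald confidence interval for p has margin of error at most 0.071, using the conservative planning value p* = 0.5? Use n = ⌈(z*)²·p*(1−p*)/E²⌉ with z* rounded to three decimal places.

n = 269

z* = 2.326 at the 98% level.
p*(1−p*) = 0.2500.
Required n before rounding: 5.410276 × 0.2500 / 0.071² = 268.314.
⌈268.314⌉ = 269.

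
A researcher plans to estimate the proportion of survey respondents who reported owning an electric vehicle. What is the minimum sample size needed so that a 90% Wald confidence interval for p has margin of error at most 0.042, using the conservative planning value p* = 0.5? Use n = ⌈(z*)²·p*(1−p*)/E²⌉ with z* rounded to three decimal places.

n = 384

The 90% critical value is z* = 1.645.
p*(1−p*) = 0.50·0.50 = 0.2500.
Required n before rounding: 2.706025 × 0.2500 / 0.042² = 383.507.
⌈383.507⌉ = 384.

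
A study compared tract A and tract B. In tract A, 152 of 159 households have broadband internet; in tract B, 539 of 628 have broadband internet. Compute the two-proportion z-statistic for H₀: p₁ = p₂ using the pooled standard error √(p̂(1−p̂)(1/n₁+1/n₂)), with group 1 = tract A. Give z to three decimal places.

p̂₁ = 152/159 = 0.95597, p̂₂ = 539/628 = 0.85828.
Pooling: p̂ = 691/787 = 0.87802.
SE = √[p̂(1−p̂)(1/n₁+1/n₂)] = √[0.87802·0.12198·(1/159+1/628)] ≈ 0.029054.
z = (p̂₁ − p̂₂)/SE = (0.95597 − 0.85828)/0.029054 = 0.09769/0.029054 = 3.362.

z = 3.362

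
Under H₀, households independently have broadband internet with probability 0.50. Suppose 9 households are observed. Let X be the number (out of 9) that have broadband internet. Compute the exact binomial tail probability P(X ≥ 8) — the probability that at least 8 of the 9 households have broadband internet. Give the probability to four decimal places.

X is binomial with n = 9 and p = 0.50.
P(X ≥ 8) = C(9,8)·0.50^8·0.50^1 + C(9,9)·0.50^9·0.50^0.
= 0.017578 + 0.001953 = 0.0195.

P = 0.0195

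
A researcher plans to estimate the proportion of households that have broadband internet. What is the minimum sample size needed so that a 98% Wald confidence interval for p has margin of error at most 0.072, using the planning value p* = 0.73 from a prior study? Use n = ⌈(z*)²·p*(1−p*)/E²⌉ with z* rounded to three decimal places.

n = 206

The 98% critical value is z* = 2.326.
p*(1−p*) = 0.73·0.27 = 0.1971.
(z*)²·p*(1−p*)/E² = 5.410276·0.1971/0.005184 = 205.703.
⌈205.703⌉ = 206.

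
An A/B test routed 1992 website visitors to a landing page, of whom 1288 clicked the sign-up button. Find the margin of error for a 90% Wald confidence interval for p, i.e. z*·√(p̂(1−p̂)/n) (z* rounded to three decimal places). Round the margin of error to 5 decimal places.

ME = 0.01762

p̂ = 1288/1992 = 0.64659.
Standard error of p̂: √(0.228512/1992) = √0.000114715 = 0.010711.
For 90% confidence, z* = 1.645.
So ME = 0.01762.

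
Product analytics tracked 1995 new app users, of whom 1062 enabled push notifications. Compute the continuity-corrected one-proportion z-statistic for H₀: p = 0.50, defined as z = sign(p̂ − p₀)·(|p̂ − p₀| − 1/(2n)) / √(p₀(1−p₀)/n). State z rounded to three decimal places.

p̂ = 1062/1995 = 0.53233. p̂ − p₀ = 0.032331.
1/(2n) = 0.000251.
Corrected numerator: |0.032331| − 0.000251 = 0.032080.
Null standard error: √(0.50·0.50/1995) = √0.000125313 = 0.011194.
z = (+)0.032080/0.011194 = 2.866.

z = 2.866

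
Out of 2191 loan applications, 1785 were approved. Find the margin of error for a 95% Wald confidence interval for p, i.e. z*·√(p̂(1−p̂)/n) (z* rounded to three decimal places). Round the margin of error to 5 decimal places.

ME = 0.01627

The sample proportion is 1785/2191 = 0.81470.
SE(p̂) = √(0.81470·0.18530/2191) = 0.008301.
For 95% confidence, z* = 1.960.
ME = 1.960·0.008301 = 0.01627.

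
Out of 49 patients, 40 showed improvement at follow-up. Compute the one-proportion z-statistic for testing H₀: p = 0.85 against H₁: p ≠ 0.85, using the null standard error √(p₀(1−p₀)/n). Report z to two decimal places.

With x = 40 successes in n = 49, p̂ = 0.81633.
SE₀ = √(0.85·0.15/49) = 0.051010.
z = (0.81633 − 0.85)/0.051010 = -0.03367/0.051010 = -0.66.

z = -0.66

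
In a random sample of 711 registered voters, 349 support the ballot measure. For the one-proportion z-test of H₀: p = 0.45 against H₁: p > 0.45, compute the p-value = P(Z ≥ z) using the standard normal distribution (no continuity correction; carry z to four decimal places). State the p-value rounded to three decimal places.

p̂ = 349/711 = 0.49086.
Under H₀, SE = √(p₀(1−p₀)/n) = √(0.45·0.55/711) = √0.000348101 = 0.018657.
Test statistic (full precision, shown to 4 dp): z = (349/711 − 0.45)/SE₀ ≈ 2.1899.
From the standard normal, P(Z ≥ z) = 0.014.

p-value = 0.014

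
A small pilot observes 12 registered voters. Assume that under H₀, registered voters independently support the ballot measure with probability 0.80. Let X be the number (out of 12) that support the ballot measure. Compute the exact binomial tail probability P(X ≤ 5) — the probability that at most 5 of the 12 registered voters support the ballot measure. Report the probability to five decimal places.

P = 0.00390

X is binomial with n = 12 and p = 0.80.
P(X ≤ 5) = Σ_{j=0}^{5} C(12,j)·0.80^j·0.20^{12−j}.
= 0.000000 + 0.000000 + 0.000004 + 0.000058 + 0.000519 + 0.003322 = 0.00390.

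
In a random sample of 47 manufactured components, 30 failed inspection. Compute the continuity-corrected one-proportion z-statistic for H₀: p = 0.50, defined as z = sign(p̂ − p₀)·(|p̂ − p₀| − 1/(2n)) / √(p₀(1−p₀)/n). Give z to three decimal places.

p̂ = 30/47 = 0.63830. p̂ − p₀ = 0.138298.
Continuity correction 1/(2n) = 1/94 = 0.010638.
Corrected numerator: |0.138298| − 0.010638 = 0.127660.
Null standard error: √(0.50·0.50/47) = √0.005319149 = 0.072932.
z = (+)0.127660/0.072932 = 1.750.

z = 1.750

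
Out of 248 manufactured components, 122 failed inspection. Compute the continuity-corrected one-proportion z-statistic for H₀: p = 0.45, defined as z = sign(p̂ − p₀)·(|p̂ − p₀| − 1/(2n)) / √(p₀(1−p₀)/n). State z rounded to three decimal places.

The sample proportion is 122/248 = 0.49194. p̂ − p₀ = 0.041935.
Continuity correction 1/(2n) = 1/496 = 0.002016.
Corrected numerator: |0.041935| − 0.002016 = 0.039919.
SE₀ = √(0.45·0.55/248) = 0.031591.
z = +0.039919/0.031591 = 1.264.

z = 1.264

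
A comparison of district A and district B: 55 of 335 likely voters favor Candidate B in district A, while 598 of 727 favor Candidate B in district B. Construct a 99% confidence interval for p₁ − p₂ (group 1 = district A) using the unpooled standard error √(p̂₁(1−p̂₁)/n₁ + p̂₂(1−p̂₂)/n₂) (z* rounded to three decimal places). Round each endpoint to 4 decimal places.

(-0.7220, -0.5947)

p̂₁ = 55/335 = 0.16418, p̂₂ = 598/727 = 0.82256; p̂₁ − p̂₂ = -0.65838.
SE = √(0.000409625 + 0.000200765) = √0.000610390 = 0.024706.
For 99% confidence, z* = 2.576. Margin of error = 0.06364.
So the interval runs from -0.7220 to -0.5947.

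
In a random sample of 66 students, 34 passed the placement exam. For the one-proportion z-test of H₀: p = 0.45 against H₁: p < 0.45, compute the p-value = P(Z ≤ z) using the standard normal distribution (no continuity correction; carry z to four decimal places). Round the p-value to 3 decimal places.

p̂ = 34/66 = 0.51515.
Under H₀, SE = √(p₀(1−p₀)/n) = √(0.45·0.55/66) = √0.003750000 = 0.061237.
Test statistic (full precision, shown to 4 dp): z = (34/66 − 0.45)/SE₀ ≈ 1.0639.
From the standard normal, P(Z ≤ z) = 0.856.

p-value = 0.856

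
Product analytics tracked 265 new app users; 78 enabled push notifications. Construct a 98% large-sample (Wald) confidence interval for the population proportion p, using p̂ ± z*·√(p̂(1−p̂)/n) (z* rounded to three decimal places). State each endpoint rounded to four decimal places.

With x = 78 successes in n = 265, p̂ = 0.29434.
SE(p̂) = √(0.29434·0.70566/265) = 0.027996.
z* = 2.326 at the 98% level.
Margin = 2.326·0.027996 = 0.06512.
So the interval runs from 0.2292 to 0.3595.

(0.2292, 0.3595)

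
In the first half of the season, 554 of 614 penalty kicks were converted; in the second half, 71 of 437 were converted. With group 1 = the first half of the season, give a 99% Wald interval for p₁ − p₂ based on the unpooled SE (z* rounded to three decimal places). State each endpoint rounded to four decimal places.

(0.6849, 0.7948)

p̂₁ = 0.90228, p̂₂ = 0.16247, so the observed difference is 0.73981.
Unpooled SE = √(p̂₁(1−p̂₁)/n₁ + p̂₂(1−p̂₂)/n₂) = √(0.000143600 + 0.000311383) = 0.021330.
For 99% confidence, z* = 2.576. Margin of error = 0.05495.
So the interval runs from 0.6849 to 0.7948.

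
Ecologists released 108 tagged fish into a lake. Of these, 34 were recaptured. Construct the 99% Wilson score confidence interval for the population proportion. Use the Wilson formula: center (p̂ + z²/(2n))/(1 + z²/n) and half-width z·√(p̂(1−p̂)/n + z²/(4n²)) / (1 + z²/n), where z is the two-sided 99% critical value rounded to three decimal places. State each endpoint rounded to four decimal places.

Here p̂ = 34/108 = 0.31481 and z = 2.576 (z² = 6.635776).
1 + z²/n = 1.061442.
Adjusted center: (0.31481 + z²/(2n))/1.061442 = 0.32553.
Radicand: p̂(1−p̂)/n + z²/(4n²) = 0.001997282 + 0.000142228 = 0.002139510.
Half-width = 2.576·√0.002139510/1.061442 = 0.11226.
So the interval runs from 0.2133 to 0.4378.

(0.2133, 0.4378)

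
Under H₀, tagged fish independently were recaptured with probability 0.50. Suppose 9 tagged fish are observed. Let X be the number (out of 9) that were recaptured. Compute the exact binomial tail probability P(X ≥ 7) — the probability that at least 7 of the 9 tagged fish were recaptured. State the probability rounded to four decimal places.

P = 0.0898

X ~ Binomial(n=9, p=0.50).
P(X ≥ 7) = C(9,7)·0.50^7·0.50^2 + C(9,8)·0.50^8·0.50^1 + C(9,9)·0.50^9·0.50^0.
= 0.070312 + 0.017578 + 0.001953 = 0.0898.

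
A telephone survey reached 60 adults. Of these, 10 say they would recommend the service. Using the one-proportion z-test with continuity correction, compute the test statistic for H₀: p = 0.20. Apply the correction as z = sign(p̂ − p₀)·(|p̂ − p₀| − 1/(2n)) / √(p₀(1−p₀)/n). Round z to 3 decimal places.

z = -0.484

p̂ = 10/60 = 0.16667. p̂ − p₀ = -0.033333.
Continuity correction 1/(2n) = 1/120 = 0.008333.
Corrected numerator: |-0.033333| − 0.008333 = 0.025000.
Under H₀, SE = √(p₀(1−p₀)/n) = √(0.20·0.80/60) = √0.002666667 = 0.051640.
z = −0.025000/0.051640 = -0.484.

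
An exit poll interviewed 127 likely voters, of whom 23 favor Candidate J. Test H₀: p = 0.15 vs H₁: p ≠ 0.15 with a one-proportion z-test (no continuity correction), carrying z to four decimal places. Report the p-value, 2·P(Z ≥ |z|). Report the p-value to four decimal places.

The sample proportion is 23/127 = 0.18110.
SE₀ = √(0.15·0.85/127) = 0.031685.
Test statistic (full precision, shown to 4 dp): z = (23/127 − 0.15)/SE₀ ≈ 0.9816.
p-value = 2·P(Z ≥ |z|) with z = 0.9816 → 0.3263.

p-value = 0.3263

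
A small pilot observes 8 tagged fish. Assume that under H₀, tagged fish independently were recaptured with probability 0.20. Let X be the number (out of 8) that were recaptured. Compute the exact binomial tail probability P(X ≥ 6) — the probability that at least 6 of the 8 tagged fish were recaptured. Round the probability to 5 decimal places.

X ~ Binomial(n=8, p=0.20).
P(X ≥ 6) = C(8,6)·0.20^6·0.80^2 + C(8,7)·0.20^7·0.80^1 + C(8,8)·0.20^8·0.80^0.
= 0.001147 + 0.000082 + 0.000003 = 0.00123.

P = 0.00123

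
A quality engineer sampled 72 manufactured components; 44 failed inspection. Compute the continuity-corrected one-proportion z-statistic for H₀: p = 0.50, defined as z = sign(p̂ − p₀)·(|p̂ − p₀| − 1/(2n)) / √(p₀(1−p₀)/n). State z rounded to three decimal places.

z = 1.768

p̂ = 44/72 = 0.61111. p̂ − p₀ = 0.111111.
Continuity correction 1/(2n) = 1/144 = 0.006944.
Corrected numerator: |0.111111| − 0.006944 = 0.104167.
SE₀ = √(0.50·0.50/72) = 0.058926.
z = (+)0.104167/0.058926 = 1.768.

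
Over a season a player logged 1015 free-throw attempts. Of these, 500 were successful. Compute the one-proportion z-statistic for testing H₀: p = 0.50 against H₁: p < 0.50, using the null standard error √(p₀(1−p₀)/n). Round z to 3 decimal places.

z = -0.471

Sample proportion p̂ = 500/1015 = 0.49261.
Null standard error: √(0.50·0.50/1015) = √0.000246305 = 0.015694.
z = (0.49261 − 0.50)/0.015694 = -0.00739/0.015694 = -0.471.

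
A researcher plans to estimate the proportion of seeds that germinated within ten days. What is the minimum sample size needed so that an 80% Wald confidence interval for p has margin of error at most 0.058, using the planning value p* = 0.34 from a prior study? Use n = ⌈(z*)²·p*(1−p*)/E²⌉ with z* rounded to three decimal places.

n = 110

For 80% confidence, z* = 1.282.
p*(1−p*) = 0.2244.
Required n before rounding: 1.643524 × 0.2244 / 0.058² = 109.633.
⌈109.633⌉ = 110.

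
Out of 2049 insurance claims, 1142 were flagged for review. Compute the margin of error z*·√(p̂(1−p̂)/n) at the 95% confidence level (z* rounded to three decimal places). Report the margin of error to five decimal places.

ME = 0.02151

p̂ = 1142/2049 = 0.55735.
SE = √(p̂(1−p̂)/n) = √(0.246712/2049) = 0.010973.
The 95% critical value is z* = 1.960.
So ME = 0.02151.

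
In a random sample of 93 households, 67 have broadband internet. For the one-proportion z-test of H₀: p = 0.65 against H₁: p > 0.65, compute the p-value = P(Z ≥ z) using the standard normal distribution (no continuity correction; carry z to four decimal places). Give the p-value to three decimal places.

p-value = 0.077

p̂ = 67/93 = 0.72043.
Under H₀, SE = √(p₀(1−p₀)/n) = √(0.65·0.35/93) = √0.002446237 = 0.049459.
z = (p̂ − p₀)/SE = (67/93 − 0.65)/0.049459 ≈ 1.4240.
From the standard normal, P(Z ≥ z) = 0.077.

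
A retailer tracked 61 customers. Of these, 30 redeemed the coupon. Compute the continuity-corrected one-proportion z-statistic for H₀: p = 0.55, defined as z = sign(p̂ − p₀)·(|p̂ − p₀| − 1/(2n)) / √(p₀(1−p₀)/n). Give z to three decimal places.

z = -0.785

With x = 30 successes in n = 61, p̂ = 0.49180. p̂ − p₀ = -0.058197.
Continuity correction 1/(2n) = 1/122 = 0.008197.
Corrected numerator: |-0.058197| − 0.008197 = 0.050000.
Null standard error: √(0.55·0.45/61) = √0.004057377 = 0.063698.
z = (−)0.050000/0.063698 = -0.785.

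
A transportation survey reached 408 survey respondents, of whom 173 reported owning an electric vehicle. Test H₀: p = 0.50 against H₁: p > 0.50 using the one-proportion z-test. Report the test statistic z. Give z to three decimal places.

z = -3.069

The sample proportion is 173/408 = 0.42402.
Under H₀, SE = √(p₀(1−p₀)/n) = √(0.50·0.50/408) = √0.000612745 = 0.024754.
z = (0.42402 − 0.50)/0.024754 = -0.07598/0.024754 = -3.069.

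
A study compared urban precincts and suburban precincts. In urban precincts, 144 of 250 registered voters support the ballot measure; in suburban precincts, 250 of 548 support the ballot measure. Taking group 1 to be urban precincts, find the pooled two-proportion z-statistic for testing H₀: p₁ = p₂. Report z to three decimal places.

Sample proportions: p̂₁ = 144/250 = 0.57600 and p̂₂ = 250/548 = 0.45620.
Pooled p̂ = (144+250)/(250+548) = 394/798 = 0.49373.
Pooled SE = √[0.2499607·0.00582482] ≈ 0.038157.
z = (p̂₁ − p̂₂)/SE = (0.57600 − 0.45620)/0.038157 = 0.11980/0.038157 = 3.140.

z = 3.140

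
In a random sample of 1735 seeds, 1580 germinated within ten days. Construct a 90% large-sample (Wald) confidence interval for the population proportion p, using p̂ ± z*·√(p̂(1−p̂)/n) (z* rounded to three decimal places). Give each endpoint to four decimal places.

(0.8994, 0.9219)

The sample proportion is 1580/1735 = 0.91066.
SE(p̂) = √(0.91066·0.08934/1735) = 0.006848.
The 90% critical value is z* = 1.645.
Margin = 1.645·0.006848 = 0.01126.
Interval: 0.91066 ± 0.01126 → (0.8994, 0.9219).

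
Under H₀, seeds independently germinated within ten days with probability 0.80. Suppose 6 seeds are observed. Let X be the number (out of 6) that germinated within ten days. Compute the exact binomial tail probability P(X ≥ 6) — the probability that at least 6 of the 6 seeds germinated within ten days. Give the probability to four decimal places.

P = 0.2621

X is binomial with n = 6 and p = 0.80.
P(X ≥ 6) = C(6,6)·0.80^6·0.20^0.
= 0.262144 = 0.2621.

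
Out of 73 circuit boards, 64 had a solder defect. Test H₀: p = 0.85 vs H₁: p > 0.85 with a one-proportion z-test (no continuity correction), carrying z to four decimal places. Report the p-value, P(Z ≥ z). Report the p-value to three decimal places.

p-value = 0.261

The sample proportion is 64/73 = 0.87671.
SE₀ = √(0.85·0.15/73) = 0.041792.
Test statistic (full precision, shown to 4 dp): z = (64/73 − 0.85)/SE₀ ≈ 0.6392.
p-value = P(Z ≥ z) with z = 0.6392 → 0.261.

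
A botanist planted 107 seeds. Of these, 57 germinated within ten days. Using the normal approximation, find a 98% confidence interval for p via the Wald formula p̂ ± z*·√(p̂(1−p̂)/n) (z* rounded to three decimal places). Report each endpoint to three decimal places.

With x = 57 successes in n = 107, p̂ = 0.53271.
SE(p̂) = √(0.53271·0.46729/107) = 0.048233.
For 98% confidence, z* = 2.326.
Margin of error: 2.326 × 0.048233 = 0.11219.
Interval: 0.53271 ± 0.11219 → (0.421, 0.645).

(0.421, 0.645)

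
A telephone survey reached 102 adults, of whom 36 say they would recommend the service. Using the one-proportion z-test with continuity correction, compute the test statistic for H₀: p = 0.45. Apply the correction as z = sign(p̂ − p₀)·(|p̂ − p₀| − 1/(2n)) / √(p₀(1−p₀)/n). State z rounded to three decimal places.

The sample proportion is 36/102 = 0.35294. p̂ − p₀ = -0.097059.
1/(2n) = 0.004902.
Corrected numerator: |-0.097059| − 0.004902 = 0.092157.
SE₀ = √(0.45·0.55/102) = 0.049259.
z = −0.092157/0.049259 = -1.871.

z = -1.871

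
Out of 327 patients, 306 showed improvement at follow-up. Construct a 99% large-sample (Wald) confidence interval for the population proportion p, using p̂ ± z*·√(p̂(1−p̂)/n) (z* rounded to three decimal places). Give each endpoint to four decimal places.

Sample proportion p̂ = 306/327 = 0.93578.
SE = √(p̂(1−p̂)/n) = √(0.060096/327) = 0.013557.
z* = 2.576 at the 99% level.
Margin of error: 2.576 × 0.013557 = 0.03492.
Interval: 0.93578 ± 0.03492 → (0.9009, 0.9707).

(0.9009, 0.9707)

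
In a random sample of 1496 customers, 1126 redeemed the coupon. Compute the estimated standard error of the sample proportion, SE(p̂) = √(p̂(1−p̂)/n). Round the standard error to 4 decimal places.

p̂ = 1126/1496 = 0.75267.
p̂(1−p̂) = 0.75267·0.24733 = 0.186158.
Dividing by n and taking the root: √0.000124437 = 0.0112.

SE = 0.0112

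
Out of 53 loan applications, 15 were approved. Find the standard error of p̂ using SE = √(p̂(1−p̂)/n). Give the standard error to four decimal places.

SE = 0.0619

The sample proportion is 15/53 = 0.28302.
p̂(1−p̂) = 0.202920.
Dividing by n and taking the root: √0.003828679 = 0.0619.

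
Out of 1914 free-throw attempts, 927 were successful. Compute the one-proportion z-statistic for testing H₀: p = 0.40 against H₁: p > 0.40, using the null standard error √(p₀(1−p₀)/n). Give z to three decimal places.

z = 7.531

The sample proportion is 927/1914 = 0.48433.
SE₀ = √(0.40·0.60/1914) = 0.011198.
z = (p̂ − p₀)/SE = (0.48433 − 0.40)/0.011198 = 7.531.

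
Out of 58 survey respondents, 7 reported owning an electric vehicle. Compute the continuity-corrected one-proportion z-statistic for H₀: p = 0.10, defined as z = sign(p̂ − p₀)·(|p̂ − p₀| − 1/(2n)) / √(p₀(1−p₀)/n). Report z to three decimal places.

Sample proportion p̂ = 7/58 = 0.12069. p̂ − p₀ = 0.020690.
Continuity correction 1/(2n) = 1/116 = 0.008621.
Corrected numerator: |0.020690| − 0.008621 = 0.012069.
Under H₀, SE = √(p₀(1−p₀)/n) = √(0.10·0.90/58) = √0.001551724 = 0.039392.
z = +0.012069/0.039392 = 0.306.

z = 0.306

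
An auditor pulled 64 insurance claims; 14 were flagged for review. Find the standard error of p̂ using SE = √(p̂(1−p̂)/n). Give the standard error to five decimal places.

SE = 0.05167

The sample proportion is 14/64 = 0.21875.
p̂(1−p̂) = 0.170898.
SE = √(0.170898/64) = √0.002670281 = 0.05167.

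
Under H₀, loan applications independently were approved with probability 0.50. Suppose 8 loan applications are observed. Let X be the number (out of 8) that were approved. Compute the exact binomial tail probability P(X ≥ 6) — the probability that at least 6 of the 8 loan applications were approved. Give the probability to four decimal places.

P = 0.1445

X is binomial with n = 8 and p = 0.50.
P(X ≥ 6) = C(8,6)·0.50^6·0.50^2 + C(8,7)·0.50^7·0.50^1 + C(8,8)·0.50^8·0.50^0.
= 0.109375 + 0.031250 + 0.003906 = 0.1445.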